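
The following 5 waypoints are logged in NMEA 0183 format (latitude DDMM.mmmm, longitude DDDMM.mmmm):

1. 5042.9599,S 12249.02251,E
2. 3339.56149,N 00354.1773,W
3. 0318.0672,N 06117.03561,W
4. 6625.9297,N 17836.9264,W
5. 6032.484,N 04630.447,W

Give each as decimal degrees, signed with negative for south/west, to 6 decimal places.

1. -50.715998, 122.817042
2. 33.659358, -3.902955
3. 3.301120, -61.283927
4. 66.432162, -178.615440
5. 60.541400, -46.507450

Point 1:
  φ: degrees = first 2 digits = 50, minutes = 42.9599; 50 + 42.9599/60 = 50.7159983
  hemisphere S, so the sign is −
  Longitude: split at 3 digits → 122° and 49.02251′; 122 + 49.02251/60 = 122.8170418
  E → positive
Point 2:
  Latitude: split at 2 digits → 33° and 39.56149′; 33 + 39.56149/60 = 33.6593582
  N → positive
  Longitude: split at 3 digits → 003° and 54.1773′; 3 + 54.1773/60 = 3.9029550
  hemisphere W, so the sign is −
Point 3:
  Latitude: split at 2 digits → 03° and 18.0672′; 3 + 18.0672/60 = 3.3011200
  N → positive
  Lon: split at 3 digits → 061° and 17.03561′; 61 + 17.03561/60 = 61.2839268
  W ⇒ negate
Point 4:
  φ: degrees = first 2 digits = 66, minutes = 25.9297; 66 + 25.9297/60 = 66.4321617
  N ⇒ keep positive
  λ: degrees = first 3 digits = 178, minutes = 36.9264; 178 + 36.9264/60 = 178.6154400
  W ⇒ negate
Point 5:
  Lat: degrees = first 2 digits = 60, minutes = 32.484; 60 + 32.484/60 = 60.5414000
  N ⇒ keep positive
  Lon: degrees = first 3 digits = 46, minutes = 30.447; 46 + 30.447/60 = 46.5074500
  W ⇒ negate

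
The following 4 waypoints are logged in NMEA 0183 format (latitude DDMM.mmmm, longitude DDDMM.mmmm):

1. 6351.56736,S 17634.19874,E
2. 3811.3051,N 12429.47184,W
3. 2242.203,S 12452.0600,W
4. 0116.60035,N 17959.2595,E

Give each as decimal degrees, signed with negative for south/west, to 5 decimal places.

1. -63.85946, 176.56998
2. 38.18842, -124.49120
3. -22.70338, -124.86767
4. 1.27667, 179.98766

Point 1:
  φ: split at 2 digits → 63° and 51.56736′; 63 + 51.56736/60 = 63.859456
  hemisphere S, so the sign is −
  λ: degrees = first 3 digits = 176, minutes = 34.19874; 176 + 34.19874/60 = 176.569979
  E → positive
Point 2:
  φ: degrees = first 2 digits = 38, minutes = 11.3051; 38 + 11.3051/60 = 38.188418
  N → positive
  Lon: degrees = first 3 digits = 124, minutes = 29.47184; 124 + 29.47184/60 = 124.491197
  hemisphere W, so the sign is −
Point 3:
  Latitude: split at 2 digits → 22° and 42.203′; 22 + 42.203/60 = 22.703383
  hemisphere S, so the sign is −
  λ: split at 3 digits → 124° and 52.06′; 124 + 52.06/60 = 124.867667
  W ⇒ negate
Point 4:
  Lat: degrees = first 2 digits = 1, minutes = 16.60035; 1 + 16.60035/60 = 1.276673
  N ⇒ keep positive
  λ: degrees = first 3 digits = 179, minutes = 59.2595; 179 + 59.2595/60 = 179.987658
  E → positive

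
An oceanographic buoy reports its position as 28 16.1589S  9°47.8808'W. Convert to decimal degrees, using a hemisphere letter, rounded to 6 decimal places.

φ: 16.1589′ = 0.269315°; total 28.2693150
Lon: 9 + 47.8808/60 = 9.7980133

28.269315° S, 9.798013° W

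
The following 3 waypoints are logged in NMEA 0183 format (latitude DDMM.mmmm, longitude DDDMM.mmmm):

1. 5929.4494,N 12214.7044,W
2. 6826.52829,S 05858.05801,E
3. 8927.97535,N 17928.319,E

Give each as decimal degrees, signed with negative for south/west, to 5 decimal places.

1. 59.49082, -122.24507
2. -68.44214, 58.96763
3. 89.46626, 179.47198

Point 1:
  φ: split at 2 digits → 59° and 29.4494′; 59 + 29.4494/60 = 59.490823
  N → positive
  Longitude: split at 3 digits → 122° and 14.7044′; 122 + 14.7044/60 = 122.245073
  W ⇒ negate
Point 2:
  Lat: split at 2 digits → 68° and 26.52829′; 68 + 26.52829/60 = 68.442138
  S ⇒ negate
  Lon: split at 3 digits → 058° and 58.05801′; 58 + 58.05801/60 = 58.967634
  E ⇒ keep positive
Point 3:
  Latitude: degrees = first 2 digits = 89, minutes = 27.97535; 89 + 27.97535/60 = 89.466256
  N ⇒ keep positive
  Longitude: split at 3 digits → 179° and 28.319′; 179 + 28.319/60 = 179.471983
  E → positive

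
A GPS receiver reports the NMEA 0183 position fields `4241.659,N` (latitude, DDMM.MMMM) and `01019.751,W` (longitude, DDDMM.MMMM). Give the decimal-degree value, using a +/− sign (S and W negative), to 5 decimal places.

Lat: split at 2 digits → 42° and 41.659′; 42 + 41.659/60 = 42.694317
N ⇒ keep positive
λ: degrees = first 3 digits = 10, minutes = 19.751; 10 + 19.751/60 = 10.329183
hemisphere W, so the sign is −

42.69432, -10.32918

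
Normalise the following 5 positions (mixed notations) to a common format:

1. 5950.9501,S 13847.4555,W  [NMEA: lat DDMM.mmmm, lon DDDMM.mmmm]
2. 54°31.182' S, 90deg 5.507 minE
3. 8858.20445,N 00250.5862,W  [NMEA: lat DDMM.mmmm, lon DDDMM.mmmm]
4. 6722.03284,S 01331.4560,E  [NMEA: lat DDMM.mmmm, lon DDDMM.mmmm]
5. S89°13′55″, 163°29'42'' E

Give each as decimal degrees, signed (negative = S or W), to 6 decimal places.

Point 1:
  Lat: split at 2 digits → 59° and 50.9501′; 59 + 50.9501/60 = 59.8491683
  S ⇒ negate
  Longitude: degrees = first 3 digits = 138, minutes = 47.4555; 138 + 47.4555/60 = 138.7909250
  W → negative
Point 2:
  Latitude: 54 + 31.182/60 = 54.5197000
  S → negative
  Longitude: 5.507′ = 0.091783°; total 90.0917833
  E → positive
Point 3:
  Latitude: degrees = first 2 digits = 88, minutes = 58.20445; 88 + 58.20445/60 = 88.9700742
  N → positive
  Lon: split at 3 digits → 002° and 50.5862′; 2 + 50.5862/60 = 2.8431033
  W ⇒ negate
Point 4:
  φ: split at 2 digits → 67° and 22.03284′; 67 + 22.03284/60 = 67.3672140
  hemisphere S, so the sign is −
  Lon: split at 3 digits → 013° and 31.456′; 13 + 31.456/60 = 13.5242667
  E ⇒ keep positive
Point 5:
  Latitude: 89° + 13/60 + 55/3600 = 89 + 0.216667 + 0.015278 = 89.2319444
  hemisphere S, so the sign is −
  λ: 29′ + 42″ = 29.70000′; 163 + 29.70000/60 = 163.4950000
  E → positive

1. -59.849168, -138.790925
2. -54.519700, 90.091783
3. 88.970074, -2.843103
4. -67.367214, 13.524267
5. -89.231944, 163.495000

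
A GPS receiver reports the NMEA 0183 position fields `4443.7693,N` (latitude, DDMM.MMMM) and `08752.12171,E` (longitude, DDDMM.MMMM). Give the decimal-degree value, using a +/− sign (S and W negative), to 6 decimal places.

Lat: split at 2 digits → 44° and 43.7693′; 44 + 43.7693/60 = 44.7294883
N → positive
Lon: split at 3 digits → 087° and 52.12171′; 87 + 52.12171/60 = 87.8686952
E ⇒ keep positive

44.729488, 87.868695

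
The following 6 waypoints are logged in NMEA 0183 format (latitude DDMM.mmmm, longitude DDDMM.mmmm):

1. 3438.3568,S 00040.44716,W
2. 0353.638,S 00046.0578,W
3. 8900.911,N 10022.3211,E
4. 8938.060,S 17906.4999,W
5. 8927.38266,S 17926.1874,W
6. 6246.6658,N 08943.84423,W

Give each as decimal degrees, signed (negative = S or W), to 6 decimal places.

1. -34.639280, -0.674119
2. -3.893967, -0.767630
3. 89.015183, 100.372018
4. -89.634333, -179.108332
5. -89.456378, -179.436457
6. 62.777763, -89.730737

Point 1:
  φ: split at 2 digits → 34° and 38.3568′; 34 + 38.3568/60 = 34.6392800
  S ⇒ negate
  λ: split at 3 digits → 000° and 40.44716′; 0 + 40.44716/60 = 0.6741193
  W → negative
Point 2:
  Lat: degrees = first 2 digits = 3, minutes = 53.638; 3 + 53.638/60 = 3.8939667
  S ⇒ negate
  Longitude: split at 3 digits → 000° and 46.0578′; 0 + 46.0578/60 = 0.7676300
  W → negative
Point 3:
  Latitude: degrees = first 2 digits = 89, minutes = 0.911; 89 + 0.911/60 = 89.0151833
  N ⇒ keep positive
  Lon: degrees = first 3 digits = 100, minutes = 22.3211; 100 + 22.3211/60 = 100.3720183
  E → positive
Point 4:
  φ: split at 2 digits → 89° and 38.06′; 89 + 38.06/60 = 89.6343333
  S → negative
  Longitude: degrees = first 3 digits = 179, minutes = 6.4999; 179 + 6.4999/60 = 179.1083317
  W ⇒ negate
Point 5:
  φ: degrees = first 2 digits = 89, minutes = 27.38266; 89 + 27.38266/60 = 89.4563777
  hemisphere S, so the sign is −
  λ: degrees = first 3 digits = 179, minutes = 26.1874; 179 + 26.1874/60 = 179.4364567
  hemisphere W, so the sign is −
Point 6:
  Latitude: split at 2 digits → 62° and 46.6658′; 62 + 46.6658/60 = 62.7777633
  N → positive
  Longitude: degrees = first 3 digits = 89, minutes = 43.84423; 89 + 43.84423/60 = 89.7307372
  hemisphere W, so the sign is −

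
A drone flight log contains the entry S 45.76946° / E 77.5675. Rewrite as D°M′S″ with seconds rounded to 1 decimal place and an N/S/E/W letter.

45°46′10.1″ S, 77°34′3.0″ E

Latitude: whole degrees 45; 46.16760′ → 46′ and 10.056″
Lon: 0.567500 × 60 = 34.05000′ → 34′, remainder × 60 = 3.000″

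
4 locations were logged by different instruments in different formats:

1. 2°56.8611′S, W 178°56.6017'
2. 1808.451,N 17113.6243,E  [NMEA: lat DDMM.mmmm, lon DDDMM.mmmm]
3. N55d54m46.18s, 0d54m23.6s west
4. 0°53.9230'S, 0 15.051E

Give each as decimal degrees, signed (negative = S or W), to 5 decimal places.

1. -2.94769, -178.94336
2. 18.14085, 171.22707
3. 55.91283, -0.90656
4. -0.89872, 0.25085

Point 1:
  Latitude: 2 + 56.8611/60 = 2.947685
  hemisphere S, so the sign is −
  λ: 178 + 56.6017/60 = 178.943362
  W ⇒ negate
Point 2:
  φ: split at 2 digits → 18° and 8.451′; 18 + 8.451/60 = 18.140850
  N → positive
  λ: split at 3 digits → 171° and 13.6243′; 171 + 13.6243/60 = 171.227072
  E → positive
Point 3:
  φ: 54′ + 46.18″ = 54.76967′; 55 + 54.76967/60 = 55.912828
  N → positive
  Lon: 54′ + 23.6″ = 54.39333′; 0 + 54.39333/60 = 0.906556
  W → negative
Point 4:
  φ: 53.923′ = 0.898717°; total 0.898717
  S → negative
  Lon: 0 + 15.051/60 = 0.250850
  E ⇒ keep positive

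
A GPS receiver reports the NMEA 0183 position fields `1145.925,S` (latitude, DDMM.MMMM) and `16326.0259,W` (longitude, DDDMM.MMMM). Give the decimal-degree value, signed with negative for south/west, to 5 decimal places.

-11.76542, -163.43377

φ: split at 2 digits → 11° and 45.925′; 11 + 45.925/60 = 11.765417
S → negative
Longitude: split at 3 digits → 163° and 26.0259′; 163 + 26.0259/60 = 163.433765
hemisphere W, so the sign is −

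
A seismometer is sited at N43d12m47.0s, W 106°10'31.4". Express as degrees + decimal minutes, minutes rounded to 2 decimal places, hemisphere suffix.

43° 12.78′ N, 106° 10.52′ W

Latitude: 12 + 47/60 = 12.7833′
Longitude: seconds/60 = 0.52333; minutes = 10 + 0.52333 = 10.5233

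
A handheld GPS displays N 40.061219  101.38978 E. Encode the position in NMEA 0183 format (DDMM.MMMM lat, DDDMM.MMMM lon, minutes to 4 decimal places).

Latitude: minutes = (40.061219 − 40) × 60 = 3.673140
Longitude: 101° + 0.389780 × 60 = 101° 23.386800′

4003.6731,N / 10123.3868,E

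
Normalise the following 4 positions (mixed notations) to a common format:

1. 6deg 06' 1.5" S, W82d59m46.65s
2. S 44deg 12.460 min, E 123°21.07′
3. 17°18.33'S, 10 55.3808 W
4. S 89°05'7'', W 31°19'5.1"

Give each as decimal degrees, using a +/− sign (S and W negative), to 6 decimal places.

Point 1:
  Latitude: 6 + 6/60 + 1.5/3600 = 6.1004167
  S → negative
  λ: 59′ + 46.65″ = 59.77750′; 82 + 59.77750/60 = 82.9962917
  hemisphere W, so the sign is −
Point 2:
  Latitude: 12.46′ = 0.207667°; total 44.2076667
  S → negative
  Longitude: 21.07′ = 0.351167°; total 123.3511667
  E → positive
Point 3:
  Latitude: 17 + 18.33/60 = 17.3055000
  hemisphere S, so the sign is −
  Lon: 55.3808′ = 0.923013°; total 10.9230133
  W ⇒ negate
Point 4:
  Lat: 5′ + 7″ = 5.11667′; 89 + 5.11667/60 = 89.0852778
  S → negative
  Longitude: 31° + 19/60 + 5.1/3600 = 31 + 0.316667 + 0.001417 = 31.3180833
  W → negative

1. -6.100417, -82.996292
2. -44.207667, 123.351167
3. -17.305500, -10.923013
4. -89.085278, -31.318083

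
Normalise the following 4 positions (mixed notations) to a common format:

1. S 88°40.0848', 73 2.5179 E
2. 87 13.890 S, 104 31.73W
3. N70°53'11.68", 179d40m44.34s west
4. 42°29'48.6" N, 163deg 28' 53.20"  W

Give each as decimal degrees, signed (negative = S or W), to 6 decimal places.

1. -88.668080, 73.041965
2. -87.231500, -104.528833
3. 70.886578, -179.678983
4. 42.496833, -163.481444

Point 1:
  Latitude: 40.0848′ = 0.668080°; total 88.6680800
  hemisphere S, so the sign is −
  λ: 73 + 2.5179/60 = 73.0419650
  E ⇒ keep positive
Point 2:
  Lat: 13.89′ = 0.231500°; total 87.2315000
  S → negative
  Longitude: 31.73′ = 0.528833°; total 104.5288333
  W ⇒ negate
Point 3:
  φ: 53′ + 11.68″ = 53.19467′; 70 + 53.19467/60 = 70.8865778
  N → positive
  λ: 179° + 40/60 + 44.34/3600 = 179 + 0.666667 + 0.012317 = 179.6789833
  hemisphere W, so the sign is −
Point 4:
  Latitude: 42° + 29/60 + 48.6/3600 = 42 + 0.483333 + 0.013500 = 42.4968333
  N ⇒ keep positive
  λ: 163° + 28/60 + 53.2/3600 = 163 + 0.466667 + 0.014778 = 163.4814444
  hemisphere W, so the sign is −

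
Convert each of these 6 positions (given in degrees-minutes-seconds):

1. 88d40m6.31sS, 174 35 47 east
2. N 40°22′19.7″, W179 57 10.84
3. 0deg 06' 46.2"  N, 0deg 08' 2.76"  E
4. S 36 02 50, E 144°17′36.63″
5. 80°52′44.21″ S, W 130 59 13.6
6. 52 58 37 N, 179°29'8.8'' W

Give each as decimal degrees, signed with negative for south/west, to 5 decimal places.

Point 1:
  Latitude: 88 + 40/60 + 6.31/3600 = 88.668419
  S ⇒ negate
  Lon: 35′ + 47″ = 35.78333′; 174 + 35.78333/60 = 174.596389
  E ⇒ keep positive
Point 2:
  Lat: 22′ + 19.7″ = 22.32833′; 40 + 22.32833/60 = 40.372139
  N ⇒ keep positive
  Longitude: 179° + 57/60 + 10.84/3600 = 179 + 0.950000 + 0.003011 = 179.953011
  W ⇒ negate
Point 3:
  Lat: 6′ + 46.2″ = 6.77000′; 0 + 6.77000/60 = 0.112833
  N → positive
  λ: 8′ + 2.76″ = 8.04600′; 0 + 8.04600/60 = 0.134100
  E → positive
Point 4:
  Latitude: 36 + 2/60 + 50/3600 = 36.047222
  hemisphere S, so the sign is −
  λ: 144° + 17/60 + 36.63/3600 = 144 + 0.283333 + 0.010175 = 144.293508
  E → positive
Point 5:
  Latitude: 80 + 52/60 + 44.21/3600 = 80.878947
  S ⇒ negate
  Lon: 130° + 59/60 + 13.6/3600 = 130 + 0.983333 + 0.003778 = 130.987111
  hemisphere W, so the sign is −
Point 6:
  φ: 52 + 58/60 + 37/3600 = 52.976944
  N → positive
  Lon: 179 + 29/60 + 8.8/3600 = 179.485778
  hemisphere W, so the sign is −

1. -88.66842, 174.59639
2. 40.37214, -179.95301
3. 0.11283, 0.13410
4. -36.04722, 144.29351
5. -80.87895, -130.98711
6. 52.97694, -179.48578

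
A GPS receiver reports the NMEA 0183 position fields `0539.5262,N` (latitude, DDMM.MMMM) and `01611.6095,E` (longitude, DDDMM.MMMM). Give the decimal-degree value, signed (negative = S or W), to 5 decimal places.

5.65877, 16.19349

Lat: split at 2 digits → 05° and 39.5262′; 5 + 39.5262/60 = 5.658770
N ⇒ keep positive
Longitude: split at 3 digits → 016° and 11.6095′; 16 + 11.6095/60 = 16.193492
E ⇒ keep positive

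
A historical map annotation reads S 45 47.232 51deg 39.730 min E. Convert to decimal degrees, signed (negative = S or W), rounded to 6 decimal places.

-45.787200, 51.662167

Lat: 45 + 47.232/60 = 45.7872000
S → negative
Lon: 51 + 39.73/60 = 51.6621667
E → positive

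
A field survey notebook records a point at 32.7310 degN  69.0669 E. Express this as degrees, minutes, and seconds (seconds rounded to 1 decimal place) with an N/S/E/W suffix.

32°43′51.6″ N, 69°04′0.8″ E

Lat: whole degrees 32; 43.86000′ → 43′ and 51.600″
Longitude: whole degrees 69; 4.01400′ → 4′ and 0.840″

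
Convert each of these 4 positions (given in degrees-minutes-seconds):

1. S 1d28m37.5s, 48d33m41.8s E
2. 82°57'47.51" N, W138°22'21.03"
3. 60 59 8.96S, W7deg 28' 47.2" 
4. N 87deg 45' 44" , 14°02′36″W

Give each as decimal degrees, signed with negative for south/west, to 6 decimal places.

Point 1:
  φ: 28′ + 37.5″ = 28.62500′; 1 + 28.62500/60 = 1.4770833
  S → negative
  Longitude: 48 + 33/60 + 41.8/3600 = 48.5616111
  E ⇒ keep positive
Point 2:
  Latitude: 82 + 57/60 + 47.51/3600 = 82.9631972
  N ⇒ keep positive
  Lon: 138 + 22/60 + 21.03/3600 = 138.3725083
  W → negative
Point 3:
  Latitude: 60 + 59/60 + 8.96/3600 = 60.9858222
  S → negative
  Longitude: 28′ + 47.2″ = 28.78667′; 7 + 28.78667/60 = 7.4797778
  W → negative
Point 4:
  φ: 45′ + 44″ = 45.73333′; 87 + 45.73333/60 = 87.7622222
  N → positive
  λ: 2′ + 36″ = 2.60000′; 14 + 2.60000/60 = 14.0433333
  W → negative

1. -1.477083, 48.561611
2. 82.963197, -138.372508
3. -60.985822, -7.479778
4. 87.762222, -14.043333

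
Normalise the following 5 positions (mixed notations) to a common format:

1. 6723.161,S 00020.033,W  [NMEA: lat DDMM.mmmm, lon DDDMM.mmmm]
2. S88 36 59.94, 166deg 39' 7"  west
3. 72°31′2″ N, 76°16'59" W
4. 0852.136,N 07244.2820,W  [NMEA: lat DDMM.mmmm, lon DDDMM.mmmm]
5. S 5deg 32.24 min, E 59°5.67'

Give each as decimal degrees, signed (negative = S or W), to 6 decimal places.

Point 1:
  Latitude: degrees = first 2 digits = 67, minutes = 23.161; 67 + 23.161/60 = 67.3860167
  hemisphere S, so the sign is −
  Lon: degrees = first 3 digits = 0, minutes = 20.033; 0 + 20.033/60 = 0.3338833
  hemisphere W, so the sign is −
Point 2:
  Latitude: 36′ + 59.94″ = 36.99900′; 88 + 36.99900/60 = 88.6166500
  S → negative
  Longitude: 166° + 39/60 + 7/3600 = 166 + 0.650000 + 0.001944 = 166.6519444
  hemisphere W, so the sign is −
Point 3:
  Lat: 72° + 31/60 + 2/3600 = 72 + 0.516667 + 0.000556 = 72.5172222
  N ⇒ keep positive
  λ: 16′ + 59″ = 16.98333′; 76 + 16.98333/60 = 76.2830556
  W ⇒ negate
Point 4:
  φ: degrees = first 2 digits = 8, minutes = 52.136; 8 + 52.136/60 = 8.8689333
  N → positive
  Longitude: split at 3 digits → 072° and 44.282′; 72 + 44.282/60 = 72.7380333
  W → negative
Point 5:
  φ: 5 + 32.24/60 = 5.5373333
  S → negative
  Lon: 5.67′ = 0.094500°; total 59.0945000
  E → positive

1. -67.386017, -0.333883
2. -88.616650, -166.651944
3. 72.517222, -76.283056
4. 8.868933, -72.738033
5. -5.537333, 59.094500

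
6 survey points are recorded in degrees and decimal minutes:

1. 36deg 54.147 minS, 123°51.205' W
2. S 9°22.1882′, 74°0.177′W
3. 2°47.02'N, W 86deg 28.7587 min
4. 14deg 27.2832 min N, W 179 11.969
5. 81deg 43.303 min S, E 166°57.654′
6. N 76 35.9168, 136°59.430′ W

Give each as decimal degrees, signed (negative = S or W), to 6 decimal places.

Point 1:
  φ: 54.147′ = 0.902450°; total 36.9024500
  S → negative
  λ: 123 + 51.205/60 = 123.8534167
  W → negative
Point 2:
  φ: 9 + 22.1882/60 = 9.3698033
  S → negative
  λ: 0.177′ = 0.002950°; total 74.0029500
  W ⇒ negate
Point 3:
  φ: 2 + 47.02/60 = 2.7836667
  N → positive
  λ: 28.7587′ = 0.479312°; total 86.4793117
  W ⇒ negate
Point 4:
  Lat: 27.2832′ = 0.454720°; total 14.4547200
  N → positive
  λ: 11.969′ = 0.199483°; total 179.1994833
  hemisphere W, so the sign is −
Point 5:
  Latitude: 81 + 43.303/60 = 81.7217167
  S → negative
  λ: 57.654′ = 0.960900°; total 166.9609000
  E ⇒ keep positive
Point 6:
  Latitude: 76 + 35.9168/60 = 76.5986133
  N → positive
  Longitude: 59.43′ = 0.990500°; total 136.9905000
  hemisphere W, so the sign is −

1. -36.902450, -123.853417
2. -9.369803, -74.002950
3. 2.783667, -86.479312
4. 14.454720, -179.199483
5. -81.721717, 166.960900
6. 76.598613, -136.990500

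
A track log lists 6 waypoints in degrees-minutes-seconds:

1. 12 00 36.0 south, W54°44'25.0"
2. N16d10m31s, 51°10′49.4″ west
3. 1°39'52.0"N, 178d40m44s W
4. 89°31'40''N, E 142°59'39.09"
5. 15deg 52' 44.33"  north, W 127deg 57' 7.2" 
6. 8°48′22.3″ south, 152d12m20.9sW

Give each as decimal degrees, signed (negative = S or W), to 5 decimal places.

1. -12.01000, -54.74028
2. 16.17528, -51.18039
3. 1.66444, -178.67889
4. 89.52778, 142.99419
5. 15.87898, -127.95200
6. -8.80619, -152.20581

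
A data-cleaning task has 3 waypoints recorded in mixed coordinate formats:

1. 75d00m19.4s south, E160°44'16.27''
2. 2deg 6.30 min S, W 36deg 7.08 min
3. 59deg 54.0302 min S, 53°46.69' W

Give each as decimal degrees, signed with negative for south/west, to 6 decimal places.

Point 1:
  φ: 75 + 0/60 + 19.4/3600 = 75.0053889
  S ⇒ negate
  λ: 44′ + 16.27″ = 44.27117′; 160 + 44.27117/60 = 160.7378528
  E ⇒ keep positive
Point 2:
  φ: 6.3′ = 0.105000°; total 2.1050000
  S ⇒ negate
  Longitude: 36 + 7.08/60 = 36.1180000
  hemisphere W, so the sign is −
Point 3:
  Latitude: 59 + 54.0302/60 = 59.9005033
  S ⇒ negate
  λ: 53 + 46.69/60 = 53.7781667
  W ⇒ negate

1. -75.005389, 160.737853
2. -2.105000, -36.118000
3. -59.900503, -53.778167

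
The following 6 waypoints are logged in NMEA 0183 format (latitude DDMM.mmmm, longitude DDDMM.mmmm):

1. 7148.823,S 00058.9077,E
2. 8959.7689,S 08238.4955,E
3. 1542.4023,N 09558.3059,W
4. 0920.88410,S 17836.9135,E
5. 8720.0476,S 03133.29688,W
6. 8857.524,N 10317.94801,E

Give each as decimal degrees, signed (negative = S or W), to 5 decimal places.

Point 1:
  Latitude: split at 2 digits → 71° and 48.823′; 71 + 48.823/60 = 71.813717
  S ⇒ negate
  Longitude: split at 3 digits → 000° and 58.9077′; 0 + 58.9077/60 = 0.981795
  E → positive
Point 2:
  Lat: degrees = first 2 digits = 89, minutes = 59.7689; 89 + 59.7689/60 = 89.996148
  S → negative
  Longitude: split at 3 digits → 082° and 38.4955′; 82 + 38.4955/60 = 82.641592
  E → positive
Point 3:
  Lat: split at 2 digits → 15° and 42.4023′; 15 + 42.4023/60 = 15.706705
  N ⇒ keep positive
  λ: split at 3 digits → 095° and 58.3059′; 95 + 58.3059/60 = 95.971765
  W ⇒ negate
Point 4:
  Lat: degrees = first 2 digits = 9, minutes = 20.8841; 9 + 20.8841/60 = 9.348068
  S ⇒ negate
  Longitude: split at 3 digits → 178° and 36.9135′; 178 + 36.9135/60 = 178.615225
  E ⇒ keep positive
Point 5:
  φ: degrees = first 2 digits = 87, minutes = 20.0476; 87 + 20.0476/60 = 87.334127
  S → negative
  Longitude: degrees = first 3 digits = 31, minutes = 33.29688; 31 + 33.29688/60 = 31.554948
  W → negative
Point 6:
  Lat: split at 2 digits → 88° and 57.524′; 88 + 57.524/60 = 88.958733
  N → positive
  Longitude: split at 3 digits → 103° and 17.94801′; 103 + 17.94801/60 = 103.299134
  E → positive

1. -71.81372, 0.98180
2. -89.99615, 82.64159
3. 15.70671, -95.97177
4. -9.34807, 178.61523
5. -87.33413, -31.55495
6. 88.95873, 103.29913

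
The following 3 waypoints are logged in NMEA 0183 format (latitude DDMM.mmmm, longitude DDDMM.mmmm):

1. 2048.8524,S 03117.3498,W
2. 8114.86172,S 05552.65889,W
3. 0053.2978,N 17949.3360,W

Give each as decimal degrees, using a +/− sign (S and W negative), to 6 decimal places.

Point 1:
  Lat: split at 2 digits → 20° and 48.8524′; 20 + 48.8524/60 = 20.8142067
  hemisphere S, so the sign is −
  Lon: degrees = first 3 digits = 31, minutes = 17.3498; 31 + 17.3498/60 = 31.2891633
  hemisphere W, so the sign is −
Point 2:
  Latitude: split at 2 digits → 81° and 14.86172′; 81 + 14.86172/60 = 81.2476953
  hemisphere S, so the sign is −
  Lon: split at 3 digits → 055° and 52.65889′; 55 + 52.65889/60 = 55.8776482
  W → negative
Point 3:
  Lat: degrees = first 2 digits = 0, minutes = 53.2978; 0 + 53.2978/60 = 0.8882967
  N ⇒ keep positive
  Lon: split at 3 digits → 179° and 49.336′; 179 + 49.336/60 = 179.8222667
  W ⇒ negate

1. -20.814207, -31.289163
2. -81.247695, -55.877648
3. 0.888297, -179.822267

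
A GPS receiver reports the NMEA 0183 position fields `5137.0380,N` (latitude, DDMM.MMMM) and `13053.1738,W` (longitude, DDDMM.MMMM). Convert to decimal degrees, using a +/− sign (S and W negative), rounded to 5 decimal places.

51.61730, -130.88623

φ: split at 2 digits → 51° and 37.038′; 51 + 37.038/60 = 51.617300
N ⇒ keep positive
λ: degrees = first 3 digits = 130, minutes = 53.1738; 130 + 53.1738/60 = 130.886230
W ⇒ negate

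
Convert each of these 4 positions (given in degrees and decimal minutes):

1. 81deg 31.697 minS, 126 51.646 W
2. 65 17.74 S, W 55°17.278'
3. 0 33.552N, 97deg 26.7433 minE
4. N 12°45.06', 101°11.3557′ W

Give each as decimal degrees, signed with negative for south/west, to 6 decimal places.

Point 1:
  φ: 31.697′ = 0.528283°; total 81.5282833
  hemisphere S, so the sign is −
  λ: 126 + 51.646/60 = 126.8607667
  W → negative
Point 2:
  Latitude: 65 + 17.74/60 = 65.2956667
  S ⇒ negate
  Lon: 17.278′ = 0.287967°; total 55.2879667
  hemisphere W, so the sign is −
Point 3:
  Lat: 0 + 33.552/60 = 0.5592000
  N ⇒ keep positive
  λ: 26.7433′ = 0.445722°; total 97.4457217
  E → positive
Point 4:
  Latitude: 45.06′ = 0.751000°; total 12.7510000
  N ⇒ keep positive
  Longitude: 101 + 11.3557/60 = 101.1892617
  W → negative

1. -81.528283, -126.860767
2. -65.295667, -55.287967
3. 0.559200, 97.445722
4. 12.751000, -101.189262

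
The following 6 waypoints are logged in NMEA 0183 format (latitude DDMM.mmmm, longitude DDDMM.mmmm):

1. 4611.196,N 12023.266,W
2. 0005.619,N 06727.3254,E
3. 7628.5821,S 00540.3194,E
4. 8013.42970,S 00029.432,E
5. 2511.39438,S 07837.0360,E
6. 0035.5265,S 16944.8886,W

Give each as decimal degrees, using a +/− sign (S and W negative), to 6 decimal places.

1. 46.186600, -120.387767
2. 0.093650, 67.455423
3. -76.476368, 5.671990
4. -80.223828, 0.490533
5. -25.189906, 78.617267
6. -0.592108, -169.748143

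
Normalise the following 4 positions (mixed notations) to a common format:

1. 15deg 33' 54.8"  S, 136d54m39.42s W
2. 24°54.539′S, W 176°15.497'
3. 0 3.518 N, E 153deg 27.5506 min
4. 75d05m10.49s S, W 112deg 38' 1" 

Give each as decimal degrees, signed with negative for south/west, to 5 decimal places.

1. -15.56522, -136.91095
2. -24.90898, -176.25828
3. 0.05863, 153.45918
4. -75.08625, -112.63361

Point 1:
  Lat: 15° + 33/60 + 54.8/3600 = 15 + 0.550000 + 0.015222 = 15.565222
  hemisphere S, so the sign is −
  λ: 136 + 54/60 + 39.42/3600 = 136.910950
  W → negative
Point 2:
  Lat: 54.539′ = 0.908983°; total 24.908983
  hemisphere S, so the sign is −
  Lon: 15.497′ = 0.258283°; total 176.258283
  hemisphere W, so the sign is −
Point 3:
  Latitude: 3.518′ = 0.058633°; total 0.058633
  N ⇒ keep positive
  Lon: 27.5506′ = 0.459177°; total 153.459177
  E → positive
Point 4:
  Latitude: 5′ + 10.49″ = 5.17483′; 75 + 5.17483/60 = 75.086247
  hemisphere S, so the sign is −
  Longitude: 38′ + 1″ = 38.01667′; 112 + 38.01667/60 = 112.633611
  W ⇒ negate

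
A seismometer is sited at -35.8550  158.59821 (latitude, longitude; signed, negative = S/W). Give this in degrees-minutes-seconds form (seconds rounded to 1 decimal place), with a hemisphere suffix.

Latitude is negative → S; |value| = 35.855000
φ: 0.855000 × 60 = 51.30000′ → 51′, remainder × 60 = 18.000″
λ: whole degrees 158; 35.89260′ → 35′ and 53.556″

35°51′18.0″ S, 158°35′53.6″ E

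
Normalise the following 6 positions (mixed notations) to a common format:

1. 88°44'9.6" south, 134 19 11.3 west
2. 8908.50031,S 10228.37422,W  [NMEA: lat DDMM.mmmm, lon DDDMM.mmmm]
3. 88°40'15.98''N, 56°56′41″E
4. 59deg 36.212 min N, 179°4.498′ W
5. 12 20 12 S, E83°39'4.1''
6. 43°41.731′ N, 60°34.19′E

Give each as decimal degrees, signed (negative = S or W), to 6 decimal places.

Point 1:
  Lat: 88 + 44/60 + 9.6/3600 = 88.7360000
  S ⇒ negate
  λ: 134 + 19/60 + 11.3/3600 = 134.3198056
  W ⇒ negate
Point 2:
  φ: split at 2 digits → 89° and 8.50031′; 89 + 8.50031/60 = 89.1416718
  hemisphere S, so the sign is −
  λ: split at 3 digits → 102° and 28.37422′; 102 + 28.37422/60 = 102.4729037
  W → negative
Point 3:
  Latitude: 88 + 40/60 + 15.98/3600 = 88.6711056
  N → positive
  Lon: 56° + 56/60 + 41/3600 = 56 + 0.933333 + 0.011389 = 56.9447222
  E → positive
Point 4:
  φ: 59 + 36.212/60 = 59.6035333
  N → positive
  Lon: 179 + 4.498/60 = 179.0749667
  hemisphere W, so the sign is −
Point 5:
  Latitude: 12 + 20/60 + 12/3600 = 12.3366667
  S ⇒ negate
  λ: 83° + 39/60 + 4.1/3600 = 83 + 0.650000 + 0.001139 = 83.6511389
  E → positive
Point 6:
  Latitude: 43 + 41.731/60 = 43.6955167
  N ⇒ keep positive
  Lon: 60 + 34.19/60 = 60.5698333
  E ⇒ keep positive

1. -88.736000, -134.319806
2. -89.141672, -102.472904
3. 88.671106, 56.944722
4. 59.603533, -179.074967
5. -12.336667, 83.651139
6. 43.695517, 60.569833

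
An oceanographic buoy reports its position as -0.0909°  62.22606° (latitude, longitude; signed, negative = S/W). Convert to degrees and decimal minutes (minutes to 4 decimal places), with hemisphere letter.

0° 5.4540′ S, 62° 13.5636′ E

Latitude is negative → S; |value| = 0.090900
Lat: fractional part 0.090900 → 5.454000 minutes
Longitude: fractional part 0.226060 → 13.563600 minutes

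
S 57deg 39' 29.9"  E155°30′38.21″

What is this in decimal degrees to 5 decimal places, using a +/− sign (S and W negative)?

φ: 57° + 39/60 + 29.9/3600 = 57 + 0.650000 + 0.008306 = 57.658306
S → negative
Lon: 155 + 30/60 + 38.21/3600 = 155.510614
E → positive

-57.65831, 155.51061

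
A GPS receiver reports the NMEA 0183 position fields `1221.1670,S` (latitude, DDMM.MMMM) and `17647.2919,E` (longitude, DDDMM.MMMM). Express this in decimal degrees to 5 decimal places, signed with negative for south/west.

φ: split at 2 digits → 12° and 21.167′; 12 + 21.167/60 = 12.352783
hemisphere S, so the sign is −
λ: split at 3 digits → 176° and 47.2919′; 176 + 47.2919/60 = 176.788198
E → positive

-12.35278, 176.78820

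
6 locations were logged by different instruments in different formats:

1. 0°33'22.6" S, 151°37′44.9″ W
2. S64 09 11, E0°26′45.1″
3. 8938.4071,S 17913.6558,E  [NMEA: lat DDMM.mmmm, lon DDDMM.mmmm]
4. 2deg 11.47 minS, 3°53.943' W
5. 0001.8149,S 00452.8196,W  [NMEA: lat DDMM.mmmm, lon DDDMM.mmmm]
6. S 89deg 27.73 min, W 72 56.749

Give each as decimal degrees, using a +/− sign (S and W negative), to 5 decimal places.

Point 1:
  φ: 33′ + 22.6″ = 33.37667′; 0 + 33.37667/60 = 0.556278
  S ⇒ negate
  Longitude: 151 + 37/60 + 44.9/3600 = 151.629139
  hemisphere W, so the sign is −
Point 2:
  Latitude: 9′ + 11″ = 9.18333′; 64 + 9.18333/60 = 64.153056
  S ⇒ negate
  Lon: 0 + 26/60 + 45.1/3600 = 0.445861
  E ⇒ keep positive
Point 3:
  φ: degrees = first 2 digits = 89, minutes = 38.4071; 89 + 38.4071/60 = 89.640118
  S → negative
  Lon: split at 3 digits → 179° and 13.6558′; 179 + 13.6558/60 = 179.227597
  E → positive
Point 4:
  Latitude: 11.47′ = 0.191167°; total 2.191167
  S → negative
  λ: 3 + 53.943/60 = 3.899050
  W → negative
Point 5:
  Latitude: degrees = first 2 digits = 0, minutes = 1.8149; 0 + 1.8149/60 = 0.030248
  S ⇒ negate
  λ: degrees = first 3 digits = 4, minutes = 52.8196; 4 + 52.8196/60 = 4.880327
  W → negative
Point 6:
  φ: 27.73′ = 0.462167°; total 89.462167
  S ⇒ negate
  Lon: 72 + 56.749/60 = 72.945817
  W ⇒ negate

1. -0.55628, -151.62914
2. -64.15306, 0.44586
3. -89.64012, 179.22760
4. -2.19117, -3.89905
5. -0.03025, -4.88033
6. -89.46217, -72.94582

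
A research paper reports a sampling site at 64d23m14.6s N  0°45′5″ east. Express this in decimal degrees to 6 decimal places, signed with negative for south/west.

Latitude: 23′ + 14.6″ = 23.24333′; 64 + 23.24333/60 = 64.3873889
N ⇒ keep positive
Longitude: 0 + 45/60 + 5/3600 = 0.7513889
E → positive

64.387389, 0.751389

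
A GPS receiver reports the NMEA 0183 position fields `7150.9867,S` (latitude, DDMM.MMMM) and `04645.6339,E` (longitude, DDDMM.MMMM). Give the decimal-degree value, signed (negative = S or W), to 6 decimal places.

-71.849778, 46.760565

φ: split at 2 digits → 71° and 50.9867′; 71 + 50.9867/60 = 71.8497783
S → negative
λ: split at 3 digits → 046° and 45.6339′; 46 + 45.6339/60 = 46.7605650
E ⇒ keep positive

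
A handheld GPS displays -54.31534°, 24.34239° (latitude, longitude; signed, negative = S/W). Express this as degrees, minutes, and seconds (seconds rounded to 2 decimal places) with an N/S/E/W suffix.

54°18′55.22″ S, 24°20′32.60″ E

Latitude is negative → S; |value| = 54.315340
φ: 0.315340° → 18.92040′; 0.92040 × 60 = 55.2240″
Lon: whole degrees 24; 20.54340′ → 20′ and 32.6040″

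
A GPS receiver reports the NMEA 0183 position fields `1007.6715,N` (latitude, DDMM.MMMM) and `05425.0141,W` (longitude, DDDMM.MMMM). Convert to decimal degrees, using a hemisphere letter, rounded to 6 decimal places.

10.127858° N, 54.416902° W

φ: degrees = first 2 digits = 10, minutes = 7.6715; 10 + 7.6715/60 = 10.1278583
Lon: split at 3 digits → 054° and 25.0141′; 54 + 25.0141/60 = 54.4169017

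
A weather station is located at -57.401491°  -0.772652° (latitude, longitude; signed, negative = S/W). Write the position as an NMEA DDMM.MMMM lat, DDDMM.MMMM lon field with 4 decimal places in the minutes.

5724.0895,S / 00046.3591,W

Latitude is negative → S; |value| = 57.401491
Lat: minutes = (57.401491 − 57) × 60 = 24.089460
Longitude is negative → W; |value| = 0.772652
Lon: fractional part 0.772652 → 46.359120 minutes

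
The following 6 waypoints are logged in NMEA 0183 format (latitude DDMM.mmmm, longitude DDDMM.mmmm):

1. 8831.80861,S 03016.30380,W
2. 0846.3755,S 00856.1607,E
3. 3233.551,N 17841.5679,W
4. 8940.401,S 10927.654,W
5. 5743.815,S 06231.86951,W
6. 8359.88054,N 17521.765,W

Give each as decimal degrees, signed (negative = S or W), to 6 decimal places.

1. -88.530144, -30.271730
2. -8.772925, 8.936012
3. 32.559183, -178.692798
4. -89.673350, -109.460900
5. -57.730250, -62.531159
6. 83.998009, -175.362750

Point 1:
  Latitude: degrees = first 2 digits = 88, minutes = 31.80861; 88 + 31.80861/60 = 88.5301435
  S ⇒ negate
  λ: degrees = first 3 digits = 30, minutes = 16.3038; 30 + 16.3038/60 = 30.2717300
  W → negative
Point 2:
  Lat: split at 2 digits → 08° and 46.3755′; 8 + 46.3755/60 = 8.7729250
  S ⇒ negate
  λ: degrees = first 3 digits = 8, minutes = 56.1607; 8 + 56.1607/60 = 8.9360117
  E → positive
Point 3:
  φ: degrees = first 2 digits = 32, minutes = 33.551; 32 + 33.551/60 = 32.5591833
  N → positive
  λ: degrees = first 3 digits = 178, minutes = 41.5679; 178 + 41.5679/60 = 178.6927983
  W ⇒ negate
Point 4:
  φ: split at 2 digits → 89° and 40.401′; 89 + 40.401/60 = 89.6733500
  S → negative
  Longitude: degrees = first 3 digits = 109, minutes = 27.654; 109 + 27.654/60 = 109.4609000
  W → negative
Point 5:
  Lat: split at 2 digits → 57° and 43.815′; 57 + 43.815/60 = 57.7302500
  S → negative
  Lon: split at 3 digits → 062° and 31.86951′; 62 + 31.86951/60 = 62.5311585
  hemisphere W, so the sign is −
Point 6:
  φ: split at 2 digits → 83° and 59.88054′; 83 + 59.88054/60 = 83.9980090
  N → positive
  Longitude: split at 3 digits → 175° and 21.765′; 175 + 21.765/60 = 175.3627500
  W → negative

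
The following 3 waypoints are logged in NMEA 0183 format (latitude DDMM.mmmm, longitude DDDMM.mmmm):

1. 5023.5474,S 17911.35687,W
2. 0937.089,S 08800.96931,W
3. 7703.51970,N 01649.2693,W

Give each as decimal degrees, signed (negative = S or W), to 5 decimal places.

Point 1:
  Lat: split at 2 digits → 50° and 23.5474′; 50 + 23.5474/60 = 50.392457
  hemisphere S, so the sign is −
  Lon: split at 3 digits → 179° and 11.35687′; 179 + 11.35687/60 = 179.189281
  hemisphere W, so the sign is −
Point 2:
  Lat: split at 2 digits → 09° and 37.089′; 9 + 37.089/60 = 9.618150
  hemisphere S, so the sign is −
  Longitude: degrees = first 3 digits = 88, minutes = 0.96931; 88 + 0.96931/60 = 88.016155
  W → negative
Point 3:
  Latitude: split at 2 digits → 77° and 3.5197′; 77 + 3.5197/60 = 77.058662
  N ⇒ keep positive
  Longitude: split at 3 digits → 016° and 49.2693′; 16 + 49.2693/60 = 16.821155
  W → negative

1. -50.39246, -179.18928
2. -9.61815, -88.01616
3. 77.05866, -16.82116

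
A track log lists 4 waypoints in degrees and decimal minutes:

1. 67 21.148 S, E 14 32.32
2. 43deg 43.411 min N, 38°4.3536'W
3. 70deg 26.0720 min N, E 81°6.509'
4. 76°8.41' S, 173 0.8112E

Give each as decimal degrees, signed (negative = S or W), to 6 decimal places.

1. -67.352467, 14.538667
2. 43.723517, -38.072560
3. 70.434533, 81.108483
4. -76.140167, 173.013520

Point 1:
  φ: 67 + 21.148/60 = 67.3524667
  hemisphere S, so the sign is −
  Lon: 32.32′ = 0.538667°; total 14.5386667
  E ⇒ keep positive
Point 2:
  Latitude: 43 + 43.411/60 = 43.7235167
  N → positive
  Longitude: 38 + 4.3536/60 = 38.0725600
  hemisphere W, so the sign is −
Point 3:
  φ: 70 + 26.072/60 = 70.4345333
  N → positive
  λ: 6.509′ = 0.108483°; total 81.1084833
  E ⇒ keep positive
Point 4:
  φ: 76 + 8.41/60 = 76.1401667
  S → negative
  λ: 173 + 0.8112/60 = 173.0135200
  E → positive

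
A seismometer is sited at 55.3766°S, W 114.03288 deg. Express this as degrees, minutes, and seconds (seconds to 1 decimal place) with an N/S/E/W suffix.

55°22′35.8″ S, 114°01′58.4″ W

φ: 0.376600 × 60 = 22.59600′ → 22′, remainder × 60 = 35.760″
Lon: whole degrees 114; 1.97280′ → 1′ and 58.368″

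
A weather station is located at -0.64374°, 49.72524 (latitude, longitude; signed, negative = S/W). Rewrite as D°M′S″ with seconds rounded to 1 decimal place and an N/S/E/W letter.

0°38′37.5″ S, 49°43′30.9″ E

Latitude is negative → S; |value| = 0.643740
Lat: 0.643740 × 60 = 38.62440′ → 38′, remainder × 60 = 37.464″
Lon: 0.725240 × 60 = 43.51440′ → 43′, remainder × 60 = 30.864″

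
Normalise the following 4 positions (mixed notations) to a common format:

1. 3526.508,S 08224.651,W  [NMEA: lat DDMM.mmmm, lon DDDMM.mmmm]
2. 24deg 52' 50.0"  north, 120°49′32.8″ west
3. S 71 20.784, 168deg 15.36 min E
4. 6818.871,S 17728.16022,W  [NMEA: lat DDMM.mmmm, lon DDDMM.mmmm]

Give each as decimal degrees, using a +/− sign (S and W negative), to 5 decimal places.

1. -35.44180, -82.41085
2. 24.88056, -120.82578
3. -71.34640, 168.25600
4. -68.31452, -177.46934

Point 1:
  Lat: split at 2 digits → 35° and 26.508′; 35 + 26.508/60 = 35.441800
  S ⇒ negate
  Lon: degrees = first 3 digits = 82, minutes = 24.651; 82 + 24.651/60 = 82.410850
  W → negative
Point 2:
  φ: 52′ + 50″ = 52.83333′; 24 + 52.83333/60 = 24.880556
  N → positive
  Lon: 120° + 49/60 + 32.8/3600 = 120 + 0.816667 + 0.009111 = 120.825778
  hemisphere W, so the sign is −
Point 3:
  Lat: 20.784′ = 0.346400°; total 71.346400
  S ⇒ negate
  λ: 168 + 15.36/60 = 168.256000
  E ⇒ keep positive
Point 4:
  Lat: split at 2 digits → 68° and 18.871′; 68 + 18.871/60 = 68.314517
  S → negative
  λ: split at 3 digits → 177° and 28.16022′; 177 + 28.16022/60 = 177.469337
  hemisphere W, so the sign is −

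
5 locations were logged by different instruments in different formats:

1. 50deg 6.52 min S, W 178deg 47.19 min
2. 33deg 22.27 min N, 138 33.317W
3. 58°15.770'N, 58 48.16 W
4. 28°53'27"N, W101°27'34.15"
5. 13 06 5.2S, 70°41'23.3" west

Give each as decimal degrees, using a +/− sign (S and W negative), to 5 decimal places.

Point 1:
  φ: 50 + 6.52/60 = 50.108667
  hemisphere S, so the sign is −
  Longitude: 47.19′ = 0.786500°; total 178.786500
  W → negative
Point 2:
  Latitude: 33 + 22.27/60 = 33.371167
  N → positive
  Lon: 138 + 33.317/60 = 138.555283
  W → negative
Point 3:
  Lat: 58 + 15.77/60 = 58.262833
  N → positive
  λ: 48.16′ = 0.802667°; total 58.802667
  W → negative
Point 4:
  φ: 53′ + 27″ = 53.45000′; 28 + 53.45000/60 = 28.890833
  N → positive
  Longitude: 101 + 27/60 + 34.15/3600 = 101.459486
  W ⇒ negate
Point 5:
  Latitude: 13° + 6/60 + 5.2/3600 = 13 + 0.100000 + 0.001444 = 13.101444
  S ⇒ negate
  Lon: 70 + 41/60 + 23.3/3600 = 70.689806
  W → negative

1. -50.10867, -178.78650
2. 33.37117, -138.55528
3. 58.26283, -58.80267
4. 28.89083, -101.45949
5. -13.10144, -70.68981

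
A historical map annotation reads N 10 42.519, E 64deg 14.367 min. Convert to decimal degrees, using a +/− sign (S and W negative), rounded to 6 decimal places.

10.708650, 64.239450

Lat: 10 + 42.519/60 = 10.7086500
N ⇒ keep positive
Longitude: 14.367′ = 0.239450°; total 64.2394500
E → positive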